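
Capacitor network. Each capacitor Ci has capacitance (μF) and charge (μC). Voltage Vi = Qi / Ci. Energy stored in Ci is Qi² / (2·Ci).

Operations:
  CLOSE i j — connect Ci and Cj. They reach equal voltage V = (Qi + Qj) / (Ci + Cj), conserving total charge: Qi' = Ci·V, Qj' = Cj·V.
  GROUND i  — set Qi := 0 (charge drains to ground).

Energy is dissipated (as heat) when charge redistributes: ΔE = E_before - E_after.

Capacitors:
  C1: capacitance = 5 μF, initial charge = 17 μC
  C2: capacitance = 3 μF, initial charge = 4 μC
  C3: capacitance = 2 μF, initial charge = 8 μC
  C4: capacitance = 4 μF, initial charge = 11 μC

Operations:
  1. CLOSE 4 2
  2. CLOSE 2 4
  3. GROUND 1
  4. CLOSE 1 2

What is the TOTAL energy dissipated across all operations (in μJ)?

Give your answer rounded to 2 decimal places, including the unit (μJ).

Initial: C1(5μF, Q=17μC, V=3.40V), C2(3μF, Q=4μC, V=1.33V), C3(2μF, Q=8μC, V=4.00V), C4(4μF, Q=11μC, V=2.75V)
Op 1: CLOSE 4-2: Q_total=15.00, C_total=7.00, V=2.14; Q4=8.57, Q2=6.43; dissipated=1.720
Op 2: CLOSE 2-4: Q_total=15.00, C_total=7.00, V=2.14; Q2=6.43, Q4=8.57; dissipated=0.000
Op 3: GROUND 1: Q1=0; energy lost=28.900
Op 4: CLOSE 1-2: Q_total=6.43, C_total=8.00, V=0.80; Q1=4.02, Q2=2.41; dissipated=4.305
Total dissipated: 34.925 μJ

Answer: 34.93 μJ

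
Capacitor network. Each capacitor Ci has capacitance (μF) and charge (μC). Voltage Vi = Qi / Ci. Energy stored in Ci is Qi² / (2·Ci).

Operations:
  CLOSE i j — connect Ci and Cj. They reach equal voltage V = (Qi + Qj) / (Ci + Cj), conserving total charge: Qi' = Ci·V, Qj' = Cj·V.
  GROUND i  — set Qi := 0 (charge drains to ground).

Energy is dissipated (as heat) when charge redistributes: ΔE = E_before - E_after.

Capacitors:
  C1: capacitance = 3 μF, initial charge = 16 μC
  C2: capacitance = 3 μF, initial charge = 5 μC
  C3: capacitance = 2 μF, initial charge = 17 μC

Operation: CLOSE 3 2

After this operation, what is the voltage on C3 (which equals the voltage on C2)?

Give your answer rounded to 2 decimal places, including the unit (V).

Initial: C1(3μF, Q=16μC, V=5.33V), C2(3μF, Q=5μC, V=1.67V), C3(2μF, Q=17μC, V=8.50V)
Op 1: CLOSE 3-2: Q_total=22.00, C_total=5.00, V=4.40; Q3=8.80, Q2=13.20; dissipated=28.017

Answer: 4.40 V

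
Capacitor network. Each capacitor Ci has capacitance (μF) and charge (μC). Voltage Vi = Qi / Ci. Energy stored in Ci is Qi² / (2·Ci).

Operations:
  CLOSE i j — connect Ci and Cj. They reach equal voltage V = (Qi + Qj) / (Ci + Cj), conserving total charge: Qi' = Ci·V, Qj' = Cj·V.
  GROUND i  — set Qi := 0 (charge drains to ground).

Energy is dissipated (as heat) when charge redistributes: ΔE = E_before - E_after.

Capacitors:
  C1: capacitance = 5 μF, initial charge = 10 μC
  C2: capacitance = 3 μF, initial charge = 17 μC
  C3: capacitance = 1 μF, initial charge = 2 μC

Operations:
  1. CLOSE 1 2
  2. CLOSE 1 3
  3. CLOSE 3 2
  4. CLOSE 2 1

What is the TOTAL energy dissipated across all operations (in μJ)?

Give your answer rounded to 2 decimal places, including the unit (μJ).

Answer: 13.44 μJ

Derivation:
Initial: C1(5μF, Q=10μC, V=2.00V), C2(3μF, Q=17μC, V=5.67V), C3(1μF, Q=2μC, V=2.00V)
Op 1: CLOSE 1-2: Q_total=27.00, C_total=8.00, V=3.38; Q1=16.88, Q2=10.12; dissipated=12.604
Op 2: CLOSE 1-3: Q_total=18.88, C_total=6.00, V=3.15; Q1=15.73, Q3=3.15; dissipated=0.788
Op 3: CLOSE 3-2: Q_total=13.27, C_total=4.00, V=3.32; Q3=3.32, Q2=9.95; dissipated=0.020
Op 4: CLOSE 2-1: Q_total=25.68, C_total=8.00, V=3.21; Q2=9.63, Q1=16.05; dissipated=0.028
Total dissipated: 13.439 μJ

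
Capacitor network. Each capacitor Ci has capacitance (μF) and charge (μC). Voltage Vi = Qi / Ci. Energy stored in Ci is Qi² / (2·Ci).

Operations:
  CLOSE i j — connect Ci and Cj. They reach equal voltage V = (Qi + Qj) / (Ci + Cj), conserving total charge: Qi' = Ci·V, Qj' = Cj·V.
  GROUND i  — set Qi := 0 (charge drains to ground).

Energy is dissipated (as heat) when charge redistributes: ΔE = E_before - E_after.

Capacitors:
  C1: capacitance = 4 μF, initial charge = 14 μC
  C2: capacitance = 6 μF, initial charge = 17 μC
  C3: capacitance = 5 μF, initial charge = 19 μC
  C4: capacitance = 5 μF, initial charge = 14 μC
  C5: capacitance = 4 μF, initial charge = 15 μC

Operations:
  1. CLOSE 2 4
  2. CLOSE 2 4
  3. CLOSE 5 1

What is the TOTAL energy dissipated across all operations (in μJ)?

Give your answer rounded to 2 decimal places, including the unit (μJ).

Answer: 0.06 μJ

Derivation:
Initial: C1(4μF, Q=14μC, V=3.50V), C2(6μF, Q=17μC, V=2.83V), C3(5μF, Q=19μC, V=3.80V), C4(5μF, Q=14μC, V=2.80V), C5(4μF, Q=15μC, V=3.75V)
Op 1: CLOSE 2-4: Q_total=31.00, C_total=11.00, V=2.82; Q2=16.91, Q4=14.09; dissipated=0.002
Op 2: CLOSE 2-4: Q_total=31.00, C_total=11.00, V=2.82; Q2=16.91, Q4=14.09; dissipated=0.000
Op 3: CLOSE 5-1: Q_total=29.00, C_total=8.00, V=3.62; Q5=14.50, Q1=14.50; dissipated=0.062
Total dissipated: 0.064 μJ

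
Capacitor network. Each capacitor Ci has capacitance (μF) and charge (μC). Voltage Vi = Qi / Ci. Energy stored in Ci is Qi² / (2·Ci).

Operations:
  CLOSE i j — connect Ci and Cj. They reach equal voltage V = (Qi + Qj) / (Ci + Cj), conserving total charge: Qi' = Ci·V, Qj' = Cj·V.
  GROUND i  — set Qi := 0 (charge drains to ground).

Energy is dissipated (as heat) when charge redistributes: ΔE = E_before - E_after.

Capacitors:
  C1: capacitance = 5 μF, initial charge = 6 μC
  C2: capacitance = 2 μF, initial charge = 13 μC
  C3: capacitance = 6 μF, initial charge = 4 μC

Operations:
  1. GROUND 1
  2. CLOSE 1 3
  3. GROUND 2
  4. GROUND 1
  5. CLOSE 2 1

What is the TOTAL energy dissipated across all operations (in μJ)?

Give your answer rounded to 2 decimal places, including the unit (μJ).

Initial: C1(5μF, Q=6μC, V=1.20V), C2(2μF, Q=13μC, V=6.50V), C3(6μF, Q=4μC, V=0.67V)
Op 1: GROUND 1: Q1=0; energy lost=3.600
Op 2: CLOSE 1-3: Q_total=4.00, C_total=11.00, V=0.36; Q1=1.82, Q3=2.18; dissipated=0.606
Op 3: GROUND 2: Q2=0; energy lost=42.250
Op 4: GROUND 1: Q1=0; energy lost=0.331
Op 5: CLOSE 2-1: Q_total=0.00, C_total=7.00, V=0.00; Q2=0.00, Q1=0.00; dissipated=0.000
Total dissipated: 46.787 μJ

Answer: 46.79 μJ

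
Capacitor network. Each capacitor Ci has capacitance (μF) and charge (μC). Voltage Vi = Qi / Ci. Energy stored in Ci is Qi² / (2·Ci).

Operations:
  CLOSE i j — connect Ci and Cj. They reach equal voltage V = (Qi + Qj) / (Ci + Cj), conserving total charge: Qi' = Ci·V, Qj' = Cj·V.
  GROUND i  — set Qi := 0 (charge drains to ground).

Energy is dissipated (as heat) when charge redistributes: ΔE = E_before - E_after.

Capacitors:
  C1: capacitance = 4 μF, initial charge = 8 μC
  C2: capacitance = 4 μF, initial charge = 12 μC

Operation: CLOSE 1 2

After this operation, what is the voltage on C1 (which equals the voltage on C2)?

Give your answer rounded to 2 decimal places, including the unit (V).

Answer: 2.50 V

Derivation:
Initial: C1(4μF, Q=8μC, V=2.00V), C2(4μF, Q=12μC, V=3.00V)
Op 1: CLOSE 1-2: Q_total=20.00, C_total=8.00, V=2.50; Q1=10.00, Q2=10.00; dissipated=1.000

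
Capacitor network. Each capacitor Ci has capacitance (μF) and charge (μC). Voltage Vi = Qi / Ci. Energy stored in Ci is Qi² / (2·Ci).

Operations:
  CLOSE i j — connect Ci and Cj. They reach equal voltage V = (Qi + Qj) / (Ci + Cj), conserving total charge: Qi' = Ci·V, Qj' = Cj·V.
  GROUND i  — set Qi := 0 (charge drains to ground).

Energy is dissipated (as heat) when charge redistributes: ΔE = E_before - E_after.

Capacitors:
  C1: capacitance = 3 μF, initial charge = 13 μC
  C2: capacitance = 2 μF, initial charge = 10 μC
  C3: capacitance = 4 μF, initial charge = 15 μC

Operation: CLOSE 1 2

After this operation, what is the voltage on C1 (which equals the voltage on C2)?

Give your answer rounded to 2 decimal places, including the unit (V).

Initial: C1(3μF, Q=13μC, V=4.33V), C2(2μF, Q=10μC, V=5.00V), C3(4μF, Q=15μC, V=3.75V)
Op 1: CLOSE 1-2: Q_total=23.00, C_total=5.00, V=4.60; Q1=13.80, Q2=9.20; dissipated=0.267

Answer: 4.60 V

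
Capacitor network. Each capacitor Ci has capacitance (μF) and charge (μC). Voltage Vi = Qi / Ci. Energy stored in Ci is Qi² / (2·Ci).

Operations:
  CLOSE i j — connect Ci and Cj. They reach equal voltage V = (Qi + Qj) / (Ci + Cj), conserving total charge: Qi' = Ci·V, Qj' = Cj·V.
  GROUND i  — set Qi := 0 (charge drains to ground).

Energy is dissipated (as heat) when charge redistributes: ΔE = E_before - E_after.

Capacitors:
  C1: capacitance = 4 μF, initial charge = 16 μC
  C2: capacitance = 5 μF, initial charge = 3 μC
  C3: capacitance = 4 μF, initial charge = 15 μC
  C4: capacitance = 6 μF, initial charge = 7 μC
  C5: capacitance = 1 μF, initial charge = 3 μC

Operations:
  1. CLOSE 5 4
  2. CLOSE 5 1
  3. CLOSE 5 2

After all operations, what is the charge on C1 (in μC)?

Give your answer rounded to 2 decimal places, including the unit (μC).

Initial: C1(4μF, Q=16μC, V=4.00V), C2(5μF, Q=3μC, V=0.60V), C3(4μF, Q=15μC, V=3.75V), C4(6μF, Q=7μC, V=1.17V), C5(1μF, Q=3μC, V=3.00V)
Op 1: CLOSE 5-4: Q_total=10.00, C_total=7.00, V=1.43; Q5=1.43, Q4=8.57; dissipated=1.440
Op 2: CLOSE 5-1: Q_total=17.43, C_total=5.00, V=3.49; Q5=3.49, Q1=13.94; dissipated=2.645
Op 3: CLOSE 5-2: Q_total=6.49, C_total=6.00, V=1.08; Q5=1.08, Q2=5.40; dissipated=3.470
Final charges: Q1=13.94, Q2=5.40, Q3=15.00, Q4=8.57, Q5=1.08

Answer: 13.94 μC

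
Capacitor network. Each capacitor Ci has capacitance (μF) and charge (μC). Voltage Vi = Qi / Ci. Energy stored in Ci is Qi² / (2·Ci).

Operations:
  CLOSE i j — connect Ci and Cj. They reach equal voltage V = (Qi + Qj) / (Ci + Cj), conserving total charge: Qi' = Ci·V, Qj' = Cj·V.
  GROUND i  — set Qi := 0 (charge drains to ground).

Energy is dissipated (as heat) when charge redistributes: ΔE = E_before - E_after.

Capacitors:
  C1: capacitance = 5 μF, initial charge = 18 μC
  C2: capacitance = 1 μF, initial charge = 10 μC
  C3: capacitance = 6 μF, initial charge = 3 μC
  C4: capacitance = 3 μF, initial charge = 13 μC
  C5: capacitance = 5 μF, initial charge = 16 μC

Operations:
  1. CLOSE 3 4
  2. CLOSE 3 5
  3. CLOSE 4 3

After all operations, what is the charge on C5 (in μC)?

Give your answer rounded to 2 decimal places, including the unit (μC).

Answer: 12.12 μC

Derivation:
Initial: C1(5μF, Q=18μC, V=3.60V), C2(1μF, Q=10μC, V=10.00V), C3(6μF, Q=3μC, V=0.50V), C4(3μF, Q=13μC, V=4.33V), C5(5μF, Q=16μC, V=3.20V)
Op 1: CLOSE 3-4: Q_total=16.00, C_total=9.00, V=1.78; Q3=10.67, Q4=5.33; dissipated=14.694
Op 2: CLOSE 3-5: Q_total=26.67, C_total=11.00, V=2.42; Q3=14.55, Q5=12.12; dissipated=2.758
Op 3: CLOSE 4-3: Q_total=19.88, C_total=9.00, V=2.21; Q4=6.63, Q3=13.25; dissipated=0.418
Final charges: Q1=18.00, Q2=10.00, Q3=13.25, Q4=6.63, Q5=12.12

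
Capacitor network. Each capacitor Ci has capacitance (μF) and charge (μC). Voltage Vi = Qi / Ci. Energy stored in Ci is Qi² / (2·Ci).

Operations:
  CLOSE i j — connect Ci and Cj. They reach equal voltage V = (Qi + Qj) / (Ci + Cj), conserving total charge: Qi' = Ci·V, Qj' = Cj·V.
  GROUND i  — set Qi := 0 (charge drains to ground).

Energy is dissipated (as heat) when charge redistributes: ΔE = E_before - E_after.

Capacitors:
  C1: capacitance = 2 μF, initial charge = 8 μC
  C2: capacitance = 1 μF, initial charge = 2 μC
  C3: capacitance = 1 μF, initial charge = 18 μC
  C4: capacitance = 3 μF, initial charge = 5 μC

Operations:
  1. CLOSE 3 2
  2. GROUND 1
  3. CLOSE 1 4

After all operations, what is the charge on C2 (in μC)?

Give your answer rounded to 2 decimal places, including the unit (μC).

Initial: C1(2μF, Q=8μC, V=4.00V), C2(1μF, Q=2μC, V=2.00V), C3(1μF, Q=18μC, V=18.00V), C4(3μF, Q=5μC, V=1.67V)
Op 1: CLOSE 3-2: Q_total=20.00, C_total=2.00, V=10.00; Q3=10.00, Q2=10.00; dissipated=64.000
Op 2: GROUND 1: Q1=0; energy lost=16.000
Op 3: CLOSE 1-4: Q_total=5.00, C_total=5.00, V=1.00; Q1=2.00, Q4=3.00; dissipated=1.667
Final charges: Q1=2.00, Q2=10.00, Q3=10.00, Q4=3.00

Answer: 10.00 μC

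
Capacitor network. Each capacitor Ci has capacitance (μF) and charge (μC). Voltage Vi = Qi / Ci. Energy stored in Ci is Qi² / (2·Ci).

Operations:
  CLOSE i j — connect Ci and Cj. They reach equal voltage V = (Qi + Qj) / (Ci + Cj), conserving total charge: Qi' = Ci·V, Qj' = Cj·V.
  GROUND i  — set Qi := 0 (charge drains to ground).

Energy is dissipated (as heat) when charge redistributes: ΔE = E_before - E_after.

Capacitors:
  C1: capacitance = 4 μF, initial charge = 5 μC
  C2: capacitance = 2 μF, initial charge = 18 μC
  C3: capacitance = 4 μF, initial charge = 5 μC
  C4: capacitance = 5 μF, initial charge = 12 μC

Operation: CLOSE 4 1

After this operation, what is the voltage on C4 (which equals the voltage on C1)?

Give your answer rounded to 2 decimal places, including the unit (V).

Initial: C1(4μF, Q=5μC, V=1.25V), C2(2μF, Q=18μC, V=9.00V), C3(4μF, Q=5μC, V=1.25V), C4(5μF, Q=12μC, V=2.40V)
Op 1: CLOSE 4-1: Q_total=17.00, C_total=9.00, V=1.89; Q4=9.44, Q1=7.56; dissipated=1.469

Answer: 1.89 V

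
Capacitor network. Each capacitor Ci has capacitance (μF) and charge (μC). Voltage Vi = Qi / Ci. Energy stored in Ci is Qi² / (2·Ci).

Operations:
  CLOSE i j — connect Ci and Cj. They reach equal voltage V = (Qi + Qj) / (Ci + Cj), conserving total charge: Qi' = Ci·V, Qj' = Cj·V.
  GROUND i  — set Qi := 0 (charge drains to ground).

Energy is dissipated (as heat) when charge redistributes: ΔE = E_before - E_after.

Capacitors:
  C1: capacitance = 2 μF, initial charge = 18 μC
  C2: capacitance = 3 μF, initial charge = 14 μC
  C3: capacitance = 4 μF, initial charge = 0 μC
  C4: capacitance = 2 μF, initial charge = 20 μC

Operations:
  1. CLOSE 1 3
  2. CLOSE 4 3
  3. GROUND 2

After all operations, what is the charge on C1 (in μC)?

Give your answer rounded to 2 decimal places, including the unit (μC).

Initial: C1(2μF, Q=18μC, V=9.00V), C2(3μF, Q=14μC, V=4.67V), C3(4μF, Q=0μC, V=0.00V), C4(2μF, Q=20μC, V=10.00V)
Op 1: CLOSE 1-3: Q_total=18.00, C_total=6.00, V=3.00; Q1=6.00, Q3=12.00; dissipated=54.000
Op 2: CLOSE 4-3: Q_total=32.00, C_total=6.00, V=5.33; Q4=10.67, Q3=21.33; dissipated=32.667
Op 3: GROUND 2: Q2=0; energy lost=32.667
Final charges: Q1=6.00, Q2=0.00, Q3=21.33, Q4=10.67

Answer: 6.00 μC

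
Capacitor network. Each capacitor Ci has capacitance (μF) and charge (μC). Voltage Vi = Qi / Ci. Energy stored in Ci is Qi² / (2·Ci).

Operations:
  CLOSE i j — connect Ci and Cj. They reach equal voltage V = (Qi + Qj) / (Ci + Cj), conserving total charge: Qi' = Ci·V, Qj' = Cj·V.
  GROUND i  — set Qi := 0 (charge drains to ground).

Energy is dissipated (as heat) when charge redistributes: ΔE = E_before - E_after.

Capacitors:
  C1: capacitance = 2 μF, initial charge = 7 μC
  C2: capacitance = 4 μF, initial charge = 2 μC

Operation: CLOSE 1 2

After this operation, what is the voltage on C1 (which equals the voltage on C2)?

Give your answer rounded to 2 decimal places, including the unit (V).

Answer: 1.50 V

Derivation:
Initial: C1(2μF, Q=7μC, V=3.50V), C2(4μF, Q=2μC, V=0.50V)
Op 1: CLOSE 1-2: Q_total=9.00, C_total=6.00, V=1.50; Q1=3.00, Q2=6.00; dissipated=6.000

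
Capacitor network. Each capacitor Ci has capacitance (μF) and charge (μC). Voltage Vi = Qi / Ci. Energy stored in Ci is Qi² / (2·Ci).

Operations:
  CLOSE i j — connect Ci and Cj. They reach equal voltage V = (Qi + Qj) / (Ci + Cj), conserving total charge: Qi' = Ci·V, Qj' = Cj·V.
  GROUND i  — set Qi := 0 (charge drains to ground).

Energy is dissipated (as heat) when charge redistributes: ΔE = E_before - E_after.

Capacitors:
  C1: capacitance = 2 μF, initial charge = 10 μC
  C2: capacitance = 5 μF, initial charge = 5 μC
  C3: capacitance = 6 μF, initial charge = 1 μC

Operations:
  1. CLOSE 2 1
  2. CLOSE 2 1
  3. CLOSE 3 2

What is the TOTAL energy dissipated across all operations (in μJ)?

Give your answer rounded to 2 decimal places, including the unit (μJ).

Initial: C1(2μF, Q=10μC, V=5.00V), C2(5μF, Q=5μC, V=1.00V), C3(6μF, Q=1μC, V=0.17V)
Op 1: CLOSE 2-1: Q_total=15.00, C_total=7.00, V=2.14; Q2=10.71, Q1=4.29; dissipated=11.429
Op 2: CLOSE 2-1: Q_total=15.00, C_total=7.00, V=2.14; Q2=10.71, Q1=4.29; dissipated=0.000
Op 3: CLOSE 3-2: Q_total=11.71, C_total=11.00, V=1.06; Q3=6.39, Q2=5.32; dissipated=5.325
Total dissipated: 16.754 μJ

Answer: 16.75 μJ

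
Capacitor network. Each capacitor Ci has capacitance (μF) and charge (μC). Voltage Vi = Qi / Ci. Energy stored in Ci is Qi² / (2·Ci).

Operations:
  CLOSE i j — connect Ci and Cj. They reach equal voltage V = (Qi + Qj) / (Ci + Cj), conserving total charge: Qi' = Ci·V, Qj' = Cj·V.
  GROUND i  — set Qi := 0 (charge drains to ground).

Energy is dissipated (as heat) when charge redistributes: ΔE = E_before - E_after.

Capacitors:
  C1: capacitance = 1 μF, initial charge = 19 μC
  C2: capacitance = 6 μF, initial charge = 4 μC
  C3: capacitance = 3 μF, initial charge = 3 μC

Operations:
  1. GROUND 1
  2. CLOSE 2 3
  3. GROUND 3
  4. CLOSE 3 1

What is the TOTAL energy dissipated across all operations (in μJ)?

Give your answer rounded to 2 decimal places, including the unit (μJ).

Answer: 181.52 μJ

Derivation:
Initial: C1(1μF, Q=19μC, V=19.00V), C2(6μF, Q=4μC, V=0.67V), C3(3μF, Q=3μC, V=1.00V)
Op 1: GROUND 1: Q1=0; energy lost=180.500
Op 2: CLOSE 2-3: Q_total=7.00, C_total=9.00, V=0.78; Q2=4.67, Q3=2.33; dissipated=0.111
Op 3: GROUND 3: Q3=0; energy lost=0.907
Op 4: CLOSE 3-1: Q_total=0.00, C_total=4.00, V=0.00; Q3=0.00, Q1=0.00; dissipated=0.000
Total dissipated: 181.519 μJ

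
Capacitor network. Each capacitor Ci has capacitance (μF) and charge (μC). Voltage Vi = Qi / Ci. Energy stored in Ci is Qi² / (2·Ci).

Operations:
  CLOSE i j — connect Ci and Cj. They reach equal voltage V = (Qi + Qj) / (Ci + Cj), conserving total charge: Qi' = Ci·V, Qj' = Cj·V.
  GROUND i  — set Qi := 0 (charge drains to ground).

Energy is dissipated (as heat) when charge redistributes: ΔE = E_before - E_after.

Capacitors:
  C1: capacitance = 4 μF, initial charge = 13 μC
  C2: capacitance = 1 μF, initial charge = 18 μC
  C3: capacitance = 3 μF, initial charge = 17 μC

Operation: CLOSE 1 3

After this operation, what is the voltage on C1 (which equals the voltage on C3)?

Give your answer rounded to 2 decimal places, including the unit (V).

Answer: 4.29 V

Derivation:
Initial: C1(4μF, Q=13μC, V=3.25V), C2(1μF, Q=18μC, V=18.00V), C3(3μF, Q=17μC, V=5.67V)
Op 1: CLOSE 1-3: Q_total=30.00, C_total=7.00, V=4.29; Q1=17.14, Q3=12.86; dissipated=5.006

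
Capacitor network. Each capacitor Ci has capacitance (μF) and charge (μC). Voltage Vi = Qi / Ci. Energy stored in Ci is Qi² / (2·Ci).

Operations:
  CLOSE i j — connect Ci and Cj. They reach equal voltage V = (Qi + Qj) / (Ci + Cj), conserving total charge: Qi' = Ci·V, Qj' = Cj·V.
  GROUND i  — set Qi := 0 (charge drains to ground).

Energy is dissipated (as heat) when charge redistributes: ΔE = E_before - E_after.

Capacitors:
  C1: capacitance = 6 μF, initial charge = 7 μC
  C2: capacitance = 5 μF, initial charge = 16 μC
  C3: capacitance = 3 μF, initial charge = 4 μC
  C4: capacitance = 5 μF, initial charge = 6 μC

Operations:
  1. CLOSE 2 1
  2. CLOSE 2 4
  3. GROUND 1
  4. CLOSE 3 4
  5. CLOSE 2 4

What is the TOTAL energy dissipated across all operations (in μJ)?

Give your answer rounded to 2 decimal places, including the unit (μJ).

Answer: 19.85 μJ

Derivation:
Initial: C1(6μF, Q=7μC, V=1.17V), C2(5μF, Q=16μC, V=3.20V), C3(3μF, Q=4μC, V=1.33V), C4(5μF, Q=6μC, V=1.20V)
Op 1: CLOSE 2-1: Q_total=23.00, C_total=11.00, V=2.09; Q2=10.45, Q1=12.55; dissipated=5.638
Op 2: CLOSE 2-4: Q_total=16.45, C_total=10.00, V=1.65; Q2=8.23, Q4=8.23; dissipated=0.992
Op 3: GROUND 1: Q1=0; energy lost=13.116
Op 4: CLOSE 3-4: Q_total=12.23, C_total=8.00, V=1.53; Q3=4.59, Q4=7.64; dissipated=0.091
Op 5: CLOSE 2-4: Q_total=15.87, C_total=10.00, V=1.59; Q2=7.93, Q4=7.93; dissipated=0.017
Total dissipated: 19.854 μJ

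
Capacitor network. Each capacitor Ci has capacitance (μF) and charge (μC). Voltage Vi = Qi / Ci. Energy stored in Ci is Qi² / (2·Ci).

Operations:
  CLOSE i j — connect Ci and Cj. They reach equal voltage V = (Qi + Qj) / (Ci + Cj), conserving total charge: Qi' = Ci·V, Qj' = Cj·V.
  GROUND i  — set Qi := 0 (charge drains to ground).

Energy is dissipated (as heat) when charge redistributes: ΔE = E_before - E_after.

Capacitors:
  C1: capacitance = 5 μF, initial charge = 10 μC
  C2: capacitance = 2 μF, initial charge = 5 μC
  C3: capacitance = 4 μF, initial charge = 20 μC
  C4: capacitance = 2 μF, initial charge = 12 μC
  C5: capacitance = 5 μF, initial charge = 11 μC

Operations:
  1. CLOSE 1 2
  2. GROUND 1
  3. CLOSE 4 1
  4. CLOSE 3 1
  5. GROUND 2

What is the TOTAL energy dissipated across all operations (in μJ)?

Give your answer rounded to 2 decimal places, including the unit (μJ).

Answer: 53.96 μJ

Derivation:
Initial: C1(5μF, Q=10μC, V=2.00V), C2(2μF, Q=5μC, V=2.50V), C3(4μF, Q=20μC, V=5.00V), C4(2μF, Q=12μC, V=6.00V), C5(5μF, Q=11μC, V=2.20V)
Op 1: CLOSE 1-2: Q_total=15.00, C_total=7.00, V=2.14; Q1=10.71, Q2=4.29; dissipated=0.179
Op 2: GROUND 1: Q1=0; energy lost=11.480
Op 3: CLOSE 4-1: Q_total=12.00, C_total=7.00, V=1.71; Q4=3.43, Q1=8.57; dissipated=25.714
Op 4: CLOSE 3-1: Q_total=28.57, C_total=9.00, V=3.17; Q3=12.70, Q1=15.87; dissipated=11.995
Op 5: GROUND 2: Q2=0; energy lost=4.592
Total dissipated: 53.960 μJ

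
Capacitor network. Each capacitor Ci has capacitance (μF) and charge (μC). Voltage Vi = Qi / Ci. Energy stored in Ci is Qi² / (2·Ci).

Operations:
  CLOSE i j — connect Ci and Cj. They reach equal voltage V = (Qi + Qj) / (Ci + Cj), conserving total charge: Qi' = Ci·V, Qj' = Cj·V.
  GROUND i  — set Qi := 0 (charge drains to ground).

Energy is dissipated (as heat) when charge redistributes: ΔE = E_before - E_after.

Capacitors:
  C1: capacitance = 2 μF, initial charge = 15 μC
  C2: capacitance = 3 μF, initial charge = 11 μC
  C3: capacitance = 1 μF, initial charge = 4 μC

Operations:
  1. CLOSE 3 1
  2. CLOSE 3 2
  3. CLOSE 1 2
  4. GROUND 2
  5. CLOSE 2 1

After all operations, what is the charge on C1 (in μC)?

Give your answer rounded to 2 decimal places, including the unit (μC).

Initial: C1(2μF, Q=15μC, V=7.50V), C2(3μF, Q=11μC, V=3.67V), C3(1μF, Q=4μC, V=4.00V)
Op 1: CLOSE 3-1: Q_total=19.00, C_total=3.00, V=6.33; Q3=6.33, Q1=12.67; dissipated=4.083
Op 2: CLOSE 3-2: Q_total=17.33, C_total=4.00, V=4.33; Q3=4.33, Q2=13.00; dissipated=2.667
Op 3: CLOSE 1-2: Q_total=25.67, C_total=5.00, V=5.13; Q1=10.27, Q2=15.40; dissipated=2.400
Op 4: GROUND 2: Q2=0; energy lost=39.527
Op 5: CLOSE 2-1: Q_total=10.27, C_total=5.00, V=2.05; Q2=6.16, Q1=4.11; dissipated=15.811
Final charges: Q1=4.11, Q2=6.16, Q3=4.33

Answer: 4.11 μC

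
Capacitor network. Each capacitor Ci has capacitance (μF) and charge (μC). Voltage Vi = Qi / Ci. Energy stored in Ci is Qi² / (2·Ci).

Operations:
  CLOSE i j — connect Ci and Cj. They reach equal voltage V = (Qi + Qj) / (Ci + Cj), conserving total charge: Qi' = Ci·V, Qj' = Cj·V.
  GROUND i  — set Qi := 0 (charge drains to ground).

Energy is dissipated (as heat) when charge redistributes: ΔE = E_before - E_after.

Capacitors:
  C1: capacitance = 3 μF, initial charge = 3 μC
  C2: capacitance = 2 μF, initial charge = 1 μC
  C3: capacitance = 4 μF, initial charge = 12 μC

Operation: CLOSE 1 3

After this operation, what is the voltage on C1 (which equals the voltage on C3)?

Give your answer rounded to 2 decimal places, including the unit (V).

Initial: C1(3μF, Q=3μC, V=1.00V), C2(2μF, Q=1μC, V=0.50V), C3(4μF, Q=12μC, V=3.00V)
Op 1: CLOSE 1-3: Q_total=15.00, C_total=7.00, V=2.14; Q1=6.43, Q3=8.57; dissipated=3.429

Answer: 2.14 V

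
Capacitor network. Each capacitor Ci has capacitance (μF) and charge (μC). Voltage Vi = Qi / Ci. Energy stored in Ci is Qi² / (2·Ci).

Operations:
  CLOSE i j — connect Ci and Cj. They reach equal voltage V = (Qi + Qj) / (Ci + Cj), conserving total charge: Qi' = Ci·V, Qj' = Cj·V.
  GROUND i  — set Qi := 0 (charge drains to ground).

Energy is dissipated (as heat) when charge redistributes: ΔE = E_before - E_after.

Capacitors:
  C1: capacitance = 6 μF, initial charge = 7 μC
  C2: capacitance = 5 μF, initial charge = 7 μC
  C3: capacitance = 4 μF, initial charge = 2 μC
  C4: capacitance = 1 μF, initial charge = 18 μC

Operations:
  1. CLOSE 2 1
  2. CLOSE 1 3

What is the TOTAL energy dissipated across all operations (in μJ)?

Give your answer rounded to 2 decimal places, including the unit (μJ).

Initial: C1(6μF, Q=7μC, V=1.17V), C2(5μF, Q=7μC, V=1.40V), C3(4μF, Q=2μC, V=0.50V), C4(1μF, Q=18μC, V=18.00V)
Op 1: CLOSE 2-1: Q_total=14.00, C_total=11.00, V=1.27; Q2=6.36, Q1=7.64; dissipated=0.074
Op 2: CLOSE 1-3: Q_total=9.64, C_total=10.00, V=0.96; Q1=5.78, Q3=3.85; dissipated=0.717
Total dissipated: 0.791 μJ

Answer: 0.79 μJ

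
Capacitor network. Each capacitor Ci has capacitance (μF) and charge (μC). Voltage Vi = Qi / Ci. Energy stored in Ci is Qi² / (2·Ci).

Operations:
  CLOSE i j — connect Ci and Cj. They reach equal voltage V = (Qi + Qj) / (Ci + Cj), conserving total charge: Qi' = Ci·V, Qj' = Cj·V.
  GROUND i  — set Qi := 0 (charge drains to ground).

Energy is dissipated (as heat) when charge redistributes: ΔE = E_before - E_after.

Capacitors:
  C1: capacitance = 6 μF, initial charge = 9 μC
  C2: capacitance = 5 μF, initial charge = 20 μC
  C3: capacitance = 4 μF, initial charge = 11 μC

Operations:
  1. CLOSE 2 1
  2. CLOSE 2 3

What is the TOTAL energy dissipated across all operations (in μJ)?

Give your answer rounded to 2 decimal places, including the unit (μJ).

Initial: C1(6μF, Q=9μC, V=1.50V), C2(5μF, Q=20μC, V=4.00V), C3(4μF, Q=11μC, V=2.75V)
Op 1: CLOSE 2-1: Q_total=29.00, C_total=11.00, V=2.64; Q2=13.18, Q1=15.82; dissipated=8.523
Op 2: CLOSE 2-3: Q_total=24.18, C_total=9.00, V=2.69; Q2=13.43, Q3=10.75; dissipated=0.014
Total dissipated: 8.537 μJ

Answer: 8.54 μJ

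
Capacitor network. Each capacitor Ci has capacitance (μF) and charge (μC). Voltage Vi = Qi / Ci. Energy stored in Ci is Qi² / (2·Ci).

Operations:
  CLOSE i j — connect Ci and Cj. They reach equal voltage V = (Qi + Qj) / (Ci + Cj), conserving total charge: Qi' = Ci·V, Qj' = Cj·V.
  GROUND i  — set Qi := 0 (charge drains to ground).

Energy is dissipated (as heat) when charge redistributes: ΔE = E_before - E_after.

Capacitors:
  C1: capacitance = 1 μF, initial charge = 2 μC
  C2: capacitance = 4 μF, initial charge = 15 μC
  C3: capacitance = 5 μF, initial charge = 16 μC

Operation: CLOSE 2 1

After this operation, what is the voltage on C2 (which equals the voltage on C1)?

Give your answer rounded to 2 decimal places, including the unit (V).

Initial: C1(1μF, Q=2μC, V=2.00V), C2(4μF, Q=15μC, V=3.75V), C3(5μF, Q=16μC, V=3.20V)
Op 1: CLOSE 2-1: Q_total=17.00, C_total=5.00, V=3.40; Q2=13.60, Q1=3.40; dissipated=1.225

Answer: 3.40 V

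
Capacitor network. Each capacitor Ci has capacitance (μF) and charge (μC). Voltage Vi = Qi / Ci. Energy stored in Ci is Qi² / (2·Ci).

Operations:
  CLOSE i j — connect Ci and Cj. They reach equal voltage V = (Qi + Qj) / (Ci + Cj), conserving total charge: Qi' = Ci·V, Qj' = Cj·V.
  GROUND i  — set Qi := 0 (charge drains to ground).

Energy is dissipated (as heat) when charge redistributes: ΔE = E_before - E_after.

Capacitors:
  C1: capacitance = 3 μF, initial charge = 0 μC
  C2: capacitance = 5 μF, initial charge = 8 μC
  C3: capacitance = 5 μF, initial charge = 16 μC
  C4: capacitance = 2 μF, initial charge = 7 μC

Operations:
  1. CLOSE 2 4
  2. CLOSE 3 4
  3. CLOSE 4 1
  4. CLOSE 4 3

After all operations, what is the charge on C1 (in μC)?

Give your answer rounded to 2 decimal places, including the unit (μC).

Initial: C1(3μF, Q=0μC, V=0.00V), C2(5μF, Q=8μC, V=1.60V), C3(5μF, Q=16μC, V=3.20V), C4(2μF, Q=7μC, V=3.50V)
Op 1: CLOSE 2-4: Q_total=15.00, C_total=7.00, V=2.14; Q2=10.71, Q4=4.29; dissipated=2.579
Op 2: CLOSE 3-4: Q_total=20.29, C_total=7.00, V=2.90; Q3=14.49, Q4=5.80; dissipated=0.798
Op 3: CLOSE 4-1: Q_total=5.80, C_total=5.00, V=1.16; Q4=2.32, Q1=3.48; dissipated=5.039
Op 4: CLOSE 4-3: Q_total=16.81, C_total=7.00, V=2.40; Q4=4.80, Q3=12.01; dissipated=2.160
Final charges: Q1=3.48, Q2=10.71, Q3=12.01, Q4=4.80

Answer: 3.48 μC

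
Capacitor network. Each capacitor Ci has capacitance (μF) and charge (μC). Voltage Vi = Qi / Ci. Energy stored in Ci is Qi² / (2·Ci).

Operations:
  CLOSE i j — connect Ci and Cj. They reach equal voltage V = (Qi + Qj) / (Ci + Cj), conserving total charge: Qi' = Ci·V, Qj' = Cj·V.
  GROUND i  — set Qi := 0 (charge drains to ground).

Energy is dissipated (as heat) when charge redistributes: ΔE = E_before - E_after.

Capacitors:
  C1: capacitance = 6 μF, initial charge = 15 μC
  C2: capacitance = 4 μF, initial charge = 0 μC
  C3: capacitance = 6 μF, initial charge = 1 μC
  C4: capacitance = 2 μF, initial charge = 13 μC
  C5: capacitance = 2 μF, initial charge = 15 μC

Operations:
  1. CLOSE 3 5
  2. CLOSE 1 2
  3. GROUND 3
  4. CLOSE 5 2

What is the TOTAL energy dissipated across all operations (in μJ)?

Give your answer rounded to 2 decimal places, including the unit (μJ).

Answer: 60.00 μJ

Derivation:
Initial: C1(6μF, Q=15μC, V=2.50V), C2(4μF, Q=0μC, V=0.00V), C3(6μF, Q=1μC, V=0.17V), C4(2μF, Q=13μC, V=6.50V), C5(2μF, Q=15μC, V=7.50V)
Op 1: CLOSE 3-5: Q_total=16.00, C_total=8.00, V=2.00; Q3=12.00, Q5=4.00; dissipated=40.333
Op 2: CLOSE 1-2: Q_total=15.00, C_total=10.00, V=1.50; Q1=9.00, Q2=6.00; dissipated=7.500
Op 3: GROUND 3: Q3=0; energy lost=12.000
Op 4: CLOSE 5-2: Q_total=10.00, C_total=6.00, V=1.67; Q5=3.33, Q2=6.67; dissipated=0.167
Total dissipated: 60.000 μJ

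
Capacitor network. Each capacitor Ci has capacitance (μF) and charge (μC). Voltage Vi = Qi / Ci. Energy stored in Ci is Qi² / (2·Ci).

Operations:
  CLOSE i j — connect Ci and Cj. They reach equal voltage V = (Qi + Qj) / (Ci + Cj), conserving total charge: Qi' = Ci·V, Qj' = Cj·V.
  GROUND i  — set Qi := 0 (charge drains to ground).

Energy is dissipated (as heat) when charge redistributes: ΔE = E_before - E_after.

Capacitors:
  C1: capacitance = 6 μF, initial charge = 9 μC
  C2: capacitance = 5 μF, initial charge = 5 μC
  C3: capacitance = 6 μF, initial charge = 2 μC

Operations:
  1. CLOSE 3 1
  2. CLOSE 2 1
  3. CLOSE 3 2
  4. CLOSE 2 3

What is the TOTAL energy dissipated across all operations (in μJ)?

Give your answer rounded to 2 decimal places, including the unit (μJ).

Answer: 2.05 μJ

Derivation:
Initial: C1(6μF, Q=9μC, V=1.50V), C2(5μF, Q=5μC, V=1.00V), C3(6μF, Q=2μC, V=0.33V)
Op 1: CLOSE 3-1: Q_total=11.00, C_total=12.00, V=0.92; Q3=5.50, Q1=5.50; dissipated=2.042
Op 2: CLOSE 2-1: Q_total=10.50, C_total=11.00, V=0.95; Q2=4.77, Q1=5.73; dissipated=0.009
Op 3: CLOSE 3-2: Q_total=10.27, C_total=11.00, V=0.93; Q3=5.60, Q2=4.67; dissipated=0.002
Op 4: CLOSE 2-3: Q_total=10.27, C_total=11.00, V=0.93; Q2=4.67, Q3=5.60; dissipated=0.000
Total dissipated: 2.053 μJ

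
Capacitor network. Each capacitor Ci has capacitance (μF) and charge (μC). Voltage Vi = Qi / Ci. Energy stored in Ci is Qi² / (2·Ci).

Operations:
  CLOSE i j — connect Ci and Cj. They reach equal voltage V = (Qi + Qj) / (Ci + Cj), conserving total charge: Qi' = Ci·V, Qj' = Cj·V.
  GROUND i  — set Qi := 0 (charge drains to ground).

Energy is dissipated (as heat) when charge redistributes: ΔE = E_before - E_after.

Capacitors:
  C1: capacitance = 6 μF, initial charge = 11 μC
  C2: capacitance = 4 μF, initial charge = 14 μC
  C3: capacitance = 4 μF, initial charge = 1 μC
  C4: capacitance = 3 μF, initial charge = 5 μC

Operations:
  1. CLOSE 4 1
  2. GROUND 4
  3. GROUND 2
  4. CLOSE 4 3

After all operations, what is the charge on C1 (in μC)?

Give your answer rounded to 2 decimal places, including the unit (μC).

Initial: C1(6μF, Q=11μC, V=1.83V), C2(4μF, Q=14μC, V=3.50V), C3(4μF, Q=1μC, V=0.25V), C4(3μF, Q=5μC, V=1.67V)
Op 1: CLOSE 4-1: Q_total=16.00, C_total=9.00, V=1.78; Q4=5.33, Q1=10.67; dissipated=0.028
Op 2: GROUND 4: Q4=0; energy lost=4.741
Op 3: GROUND 2: Q2=0; energy lost=24.500
Op 4: CLOSE 4-3: Q_total=1.00, C_total=7.00, V=0.14; Q4=0.43, Q3=0.57; dissipated=0.054
Final charges: Q1=10.67, Q2=0.00, Q3=0.57, Q4=0.43

Answer: 10.67 μC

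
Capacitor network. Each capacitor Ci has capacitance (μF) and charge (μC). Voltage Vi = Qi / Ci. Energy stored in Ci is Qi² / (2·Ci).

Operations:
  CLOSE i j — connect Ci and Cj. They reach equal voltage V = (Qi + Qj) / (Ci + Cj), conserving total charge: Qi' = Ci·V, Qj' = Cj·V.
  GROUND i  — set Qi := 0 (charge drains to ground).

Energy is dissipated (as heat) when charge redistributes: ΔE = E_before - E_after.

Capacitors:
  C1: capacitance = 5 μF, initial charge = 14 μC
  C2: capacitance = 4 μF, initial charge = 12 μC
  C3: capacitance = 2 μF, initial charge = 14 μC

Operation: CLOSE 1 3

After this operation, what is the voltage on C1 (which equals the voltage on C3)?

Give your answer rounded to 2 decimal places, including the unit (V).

Answer: 4.00 V

Derivation:
Initial: C1(5μF, Q=14μC, V=2.80V), C2(4μF, Q=12μC, V=3.00V), C3(2μF, Q=14μC, V=7.00V)
Op 1: CLOSE 1-3: Q_total=28.00, C_total=7.00, V=4.00; Q1=20.00, Q3=8.00; dissipated=12.600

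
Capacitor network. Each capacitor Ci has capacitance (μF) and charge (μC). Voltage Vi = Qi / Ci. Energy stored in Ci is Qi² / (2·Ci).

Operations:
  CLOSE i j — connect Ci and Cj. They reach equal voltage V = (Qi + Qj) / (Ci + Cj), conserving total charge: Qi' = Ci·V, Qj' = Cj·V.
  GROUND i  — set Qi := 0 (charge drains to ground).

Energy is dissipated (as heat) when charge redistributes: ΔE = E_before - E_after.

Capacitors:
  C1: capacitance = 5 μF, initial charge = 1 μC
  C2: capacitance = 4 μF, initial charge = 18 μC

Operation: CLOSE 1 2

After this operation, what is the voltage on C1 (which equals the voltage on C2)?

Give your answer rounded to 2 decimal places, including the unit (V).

Initial: C1(5μF, Q=1μC, V=0.20V), C2(4μF, Q=18μC, V=4.50V)
Op 1: CLOSE 1-2: Q_total=19.00, C_total=9.00, V=2.11; Q1=10.56, Q2=8.44; dissipated=20.544

Answer: 2.11 V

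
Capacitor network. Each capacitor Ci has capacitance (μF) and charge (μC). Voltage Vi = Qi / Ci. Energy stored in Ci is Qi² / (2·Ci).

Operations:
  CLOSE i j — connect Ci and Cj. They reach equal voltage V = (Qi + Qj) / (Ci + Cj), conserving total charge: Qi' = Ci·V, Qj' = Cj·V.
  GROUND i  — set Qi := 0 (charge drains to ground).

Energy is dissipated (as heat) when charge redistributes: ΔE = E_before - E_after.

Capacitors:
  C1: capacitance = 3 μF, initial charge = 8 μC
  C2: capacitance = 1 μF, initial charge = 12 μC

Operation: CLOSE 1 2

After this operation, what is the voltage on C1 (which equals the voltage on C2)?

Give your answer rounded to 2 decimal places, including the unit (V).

Initial: C1(3μF, Q=8μC, V=2.67V), C2(1μF, Q=12μC, V=12.00V)
Op 1: CLOSE 1-2: Q_total=20.00, C_total=4.00, V=5.00; Q1=15.00, Q2=5.00; dissipated=32.667

Answer: 5.00 V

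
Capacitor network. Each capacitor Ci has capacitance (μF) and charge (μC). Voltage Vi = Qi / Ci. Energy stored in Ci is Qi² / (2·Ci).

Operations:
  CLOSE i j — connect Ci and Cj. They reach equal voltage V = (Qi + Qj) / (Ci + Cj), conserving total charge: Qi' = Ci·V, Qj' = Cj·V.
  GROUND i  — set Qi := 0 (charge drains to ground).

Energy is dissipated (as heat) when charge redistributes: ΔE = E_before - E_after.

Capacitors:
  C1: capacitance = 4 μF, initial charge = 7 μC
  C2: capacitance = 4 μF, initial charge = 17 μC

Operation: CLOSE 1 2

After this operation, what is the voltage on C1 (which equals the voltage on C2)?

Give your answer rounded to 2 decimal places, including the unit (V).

Answer: 3.00 V

Derivation:
Initial: C1(4μF, Q=7μC, V=1.75V), C2(4μF, Q=17μC, V=4.25V)
Op 1: CLOSE 1-2: Q_total=24.00, C_total=8.00, V=3.00; Q1=12.00, Q2=12.00; dissipated=6.250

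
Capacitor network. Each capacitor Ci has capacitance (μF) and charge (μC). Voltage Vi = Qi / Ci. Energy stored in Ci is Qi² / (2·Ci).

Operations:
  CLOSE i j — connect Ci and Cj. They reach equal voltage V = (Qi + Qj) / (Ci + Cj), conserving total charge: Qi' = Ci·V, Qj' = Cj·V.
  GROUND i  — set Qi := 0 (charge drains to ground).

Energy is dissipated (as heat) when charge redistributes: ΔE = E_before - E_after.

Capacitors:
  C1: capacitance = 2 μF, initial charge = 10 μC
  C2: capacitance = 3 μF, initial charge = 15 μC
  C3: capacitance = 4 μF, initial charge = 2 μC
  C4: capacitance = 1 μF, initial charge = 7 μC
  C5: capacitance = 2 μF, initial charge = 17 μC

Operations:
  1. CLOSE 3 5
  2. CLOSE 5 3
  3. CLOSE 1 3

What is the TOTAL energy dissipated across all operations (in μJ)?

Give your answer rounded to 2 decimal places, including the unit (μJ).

Initial: C1(2μF, Q=10μC, V=5.00V), C2(3μF, Q=15μC, V=5.00V), C3(4μF, Q=2μC, V=0.50V), C4(1μF, Q=7μC, V=7.00V), C5(2μF, Q=17μC, V=8.50V)
Op 1: CLOSE 3-5: Q_total=19.00, C_total=6.00, V=3.17; Q3=12.67, Q5=6.33; dissipated=42.667
Op 2: CLOSE 5-3: Q_total=19.00, C_total=6.00, V=3.17; Q5=6.33, Q3=12.67; dissipated=0.000
Op 3: CLOSE 1-3: Q_total=22.67, C_total=6.00, V=3.78; Q1=7.56, Q3=15.11; dissipated=2.241
Total dissipated: 44.907 μJ

Answer: 44.91 μJ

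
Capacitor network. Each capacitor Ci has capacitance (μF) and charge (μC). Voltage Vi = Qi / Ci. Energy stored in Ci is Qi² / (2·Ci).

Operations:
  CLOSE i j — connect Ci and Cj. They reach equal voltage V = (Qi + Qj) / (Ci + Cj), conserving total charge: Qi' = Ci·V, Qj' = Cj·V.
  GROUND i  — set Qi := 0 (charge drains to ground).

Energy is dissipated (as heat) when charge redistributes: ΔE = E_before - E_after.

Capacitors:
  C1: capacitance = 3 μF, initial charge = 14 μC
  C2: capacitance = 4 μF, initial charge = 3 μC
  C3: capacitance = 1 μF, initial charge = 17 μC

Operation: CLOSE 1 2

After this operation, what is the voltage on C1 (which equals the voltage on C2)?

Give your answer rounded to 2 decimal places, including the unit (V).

Answer: 2.43 V

Derivation:
Initial: C1(3μF, Q=14μC, V=4.67V), C2(4μF, Q=3μC, V=0.75V), C3(1μF, Q=17μC, V=17.00V)
Op 1: CLOSE 1-2: Q_total=17.00, C_total=7.00, V=2.43; Q1=7.29, Q2=9.71; dissipated=13.149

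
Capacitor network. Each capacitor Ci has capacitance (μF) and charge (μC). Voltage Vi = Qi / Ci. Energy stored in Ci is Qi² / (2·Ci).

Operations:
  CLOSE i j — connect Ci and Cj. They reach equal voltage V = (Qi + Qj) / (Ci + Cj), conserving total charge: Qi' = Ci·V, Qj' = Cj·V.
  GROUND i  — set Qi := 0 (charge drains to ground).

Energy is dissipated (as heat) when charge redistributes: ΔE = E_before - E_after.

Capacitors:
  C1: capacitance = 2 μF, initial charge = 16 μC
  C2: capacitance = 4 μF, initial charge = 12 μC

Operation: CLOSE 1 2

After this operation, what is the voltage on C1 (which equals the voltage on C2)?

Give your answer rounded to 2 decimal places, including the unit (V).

Initial: C1(2μF, Q=16μC, V=8.00V), C2(4μF, Q=12μC, V=3.00V)
Op 1: CLOSE 1-2: Q_total=28.00, C_total=6.00, V=4.67; Q1=9.33, Q2=18.67; dissipated=16.667

Answer: 4.67 V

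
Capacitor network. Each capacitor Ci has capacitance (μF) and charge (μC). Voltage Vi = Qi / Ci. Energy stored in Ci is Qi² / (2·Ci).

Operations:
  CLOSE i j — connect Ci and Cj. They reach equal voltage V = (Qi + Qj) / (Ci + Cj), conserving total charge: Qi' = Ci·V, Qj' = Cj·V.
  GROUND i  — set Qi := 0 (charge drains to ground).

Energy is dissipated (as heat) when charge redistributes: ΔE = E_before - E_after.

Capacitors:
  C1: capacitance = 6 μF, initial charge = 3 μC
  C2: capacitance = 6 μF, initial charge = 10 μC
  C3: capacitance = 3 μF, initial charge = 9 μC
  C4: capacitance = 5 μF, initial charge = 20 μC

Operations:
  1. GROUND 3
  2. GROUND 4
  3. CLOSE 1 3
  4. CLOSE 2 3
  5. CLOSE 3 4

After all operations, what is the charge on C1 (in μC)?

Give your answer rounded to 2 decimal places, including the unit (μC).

Answer: 2.00 μC

Derivation:
Initial: C1(6μF, Q=3μC, V=0.50V), C2(6μF, Q=10μC, V=1.67V), C3(3μF, Q=9μC, V=3.00V), C4(5μF, Q=20μC, V=4.00V)
Op 1: GROUND 3: Q3=0; energy lost=13.500
Op 2: GROUND 4: Q4=0; energy lost=40.000
Op 3: CLOSE 1-3: Q_total=3.00, C_total=9.00, V=0.33; Q1=2.00, Q3=1.00; dissipated=0.250
Op 4: CLOSE 2-3: Q_total=11.00, C_total=9.00, V=1.22; Q2=7.33, Q3=3.67; dissipated=1.778
Op 5: CLOSE 3-4: Q_total=3.67, C_total=8.00, V=0.46; Q3=1.38, Q4=2.29; dissipated=1.400
Final charges: Q1=2.00, Q2=7.33, Q3=1.38, Q4=2.29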